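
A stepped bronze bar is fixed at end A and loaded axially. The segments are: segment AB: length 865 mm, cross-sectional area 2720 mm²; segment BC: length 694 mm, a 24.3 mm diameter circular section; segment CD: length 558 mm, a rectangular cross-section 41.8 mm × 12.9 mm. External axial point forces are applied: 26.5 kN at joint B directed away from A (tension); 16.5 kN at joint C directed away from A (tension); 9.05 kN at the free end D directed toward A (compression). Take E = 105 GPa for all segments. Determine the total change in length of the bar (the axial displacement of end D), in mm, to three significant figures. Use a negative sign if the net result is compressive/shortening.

0.120 mm

Internal axial forces (sectioning from the free end, tension +): N_CD = -9.05 kN, N_BC = 7.45 kN, N_AB = 33.95 kN.
A_BC = 463.8 mm².
A_CD = 539.2 mm².
δ_AB = 33950·865/(2720·105000) = 0.1028 mm
δ_BC = 7450·694/(463.8·105000) = 0.1062 mm
δ_CD = -9050·558/(539.2·105000) = -0.08919 mm
δ = Σδ_i = 0.1198 mm.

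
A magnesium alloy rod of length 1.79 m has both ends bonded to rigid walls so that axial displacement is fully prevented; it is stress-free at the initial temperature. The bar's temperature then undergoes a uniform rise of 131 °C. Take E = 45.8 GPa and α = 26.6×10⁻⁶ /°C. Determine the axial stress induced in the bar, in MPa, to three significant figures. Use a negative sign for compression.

Free thermal expansion αLΔT = 26.6e-6 · 1790 · 131 = 6.237 mm.
The walls impose strain ε = −(6.237)/1790 = -3.4846e-03; σ = Eε = 45800 · -3.4846e-03 = -159.6 MPa.

-160 MPa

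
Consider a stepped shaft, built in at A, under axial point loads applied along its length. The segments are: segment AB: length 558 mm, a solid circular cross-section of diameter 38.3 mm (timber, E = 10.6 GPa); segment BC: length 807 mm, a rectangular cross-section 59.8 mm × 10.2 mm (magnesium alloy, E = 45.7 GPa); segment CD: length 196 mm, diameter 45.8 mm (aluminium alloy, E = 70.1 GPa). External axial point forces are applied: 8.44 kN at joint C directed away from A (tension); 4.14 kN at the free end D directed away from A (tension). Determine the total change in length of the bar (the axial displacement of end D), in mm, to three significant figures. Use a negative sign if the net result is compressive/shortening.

0.946 mm

Internal axial forces (sectioning from the free end, tension +): N_CD = 4.14 kN, N_BC = 12.58 kN, N_AB = 12.58 kN.
A_AB = 1152 mm².
A_BC = 610 mm².
A_CD = 1647 mm².
δ_AB = 12580·558/(1152·10600) = 0.5748 mm
δ_BC = 12580·807/(610·45700) = 0.3642 mm
δ_CD = 4140·196/(1647·70100) = 0.007026 mm
δ = Σδ_i = 0.946 mm.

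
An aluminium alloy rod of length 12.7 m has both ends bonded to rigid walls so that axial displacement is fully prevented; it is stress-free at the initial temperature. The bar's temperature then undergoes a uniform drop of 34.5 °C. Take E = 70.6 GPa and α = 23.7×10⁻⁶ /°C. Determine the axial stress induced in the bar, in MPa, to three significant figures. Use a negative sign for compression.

Free thermal expansion αLΔT = 23.7e-6 · 12700 · -34.5 = -10.38 mm.
The walls impose strain ε = −(-10.38)/12700 = 8.1765e-04; σ = Eε = 70600 · 8.1765e-04 = 57.73 MPa.

57.7 MPa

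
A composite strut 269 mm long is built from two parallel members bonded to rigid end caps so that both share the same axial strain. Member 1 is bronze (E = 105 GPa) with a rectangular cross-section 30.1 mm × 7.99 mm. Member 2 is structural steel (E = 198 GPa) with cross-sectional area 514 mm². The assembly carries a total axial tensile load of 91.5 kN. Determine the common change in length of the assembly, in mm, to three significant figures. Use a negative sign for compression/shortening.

A_1 = 240.5 mm².
Equal strain + equilibrium ⇒ each member carries load in proportion to AE: A₁E₁ = 25250000 N, A₂E₂ = 101800000 N, ΣAE = 127000000 N.
δ = PL/ΣAE = 91500·269/127000000 = 0.1938 mm.

0.194 mm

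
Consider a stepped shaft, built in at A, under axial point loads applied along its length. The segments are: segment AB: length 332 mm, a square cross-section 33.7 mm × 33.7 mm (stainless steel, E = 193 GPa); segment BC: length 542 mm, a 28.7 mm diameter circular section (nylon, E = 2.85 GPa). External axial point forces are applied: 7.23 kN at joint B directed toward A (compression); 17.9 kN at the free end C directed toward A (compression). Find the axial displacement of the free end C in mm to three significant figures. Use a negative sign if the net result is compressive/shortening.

Internal axial forces (sectioning from the free end, tension +): N_BC = -17.9 kN, N_AB = -25.13 kN.
A_AB = 1136 mm².
A_BC = 646.9 mm².
δ_AB = -25130·332/(1136·193000) = -0.03806 mm
δ_BC = -17900·542/(646.9·2850) = -5.262 mm
δ = Σδ_i = -5.3 mm.

-5.30 mm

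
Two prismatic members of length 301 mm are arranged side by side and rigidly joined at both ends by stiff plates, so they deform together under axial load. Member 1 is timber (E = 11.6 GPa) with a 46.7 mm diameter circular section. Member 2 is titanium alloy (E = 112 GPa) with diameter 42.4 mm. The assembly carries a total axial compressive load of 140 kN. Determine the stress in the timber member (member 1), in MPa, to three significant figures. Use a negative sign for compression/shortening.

A_1 = 1713 mm².
A_2 = 1412 mm².
Equal strain + equilibrium ⇒ each member carries load in proportion to AE: A₁E₁ = 19870000 N, A₂E₂ = 158100000 N, ΣAE = 178000000 N.
σ₁ = P·E₁/ΣAE = -140000·11600/178000000 = -9.123 MPa.

-9.12 MPa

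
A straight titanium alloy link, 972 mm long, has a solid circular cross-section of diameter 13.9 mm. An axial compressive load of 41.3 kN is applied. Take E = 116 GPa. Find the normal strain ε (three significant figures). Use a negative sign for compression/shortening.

A = 151.7 mm².
σ = N/A = -272.2 MPa; ε = σ/E = -272.2/116000 = -2.346e-03.

-0.00235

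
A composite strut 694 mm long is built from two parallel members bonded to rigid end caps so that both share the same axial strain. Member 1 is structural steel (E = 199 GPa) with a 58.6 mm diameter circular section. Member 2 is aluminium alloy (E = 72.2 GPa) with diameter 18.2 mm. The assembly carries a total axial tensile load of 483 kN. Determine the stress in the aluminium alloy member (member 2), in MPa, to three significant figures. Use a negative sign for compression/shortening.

A_1 = 2697 mm².
A_2 = 260.2 mm².
Equal strain + equilibrium ⇒ each member carries load in proportion to AE: A₁E₁ = 536700000 N, A₂E₂ = 18780000 N, ΣAE = 555500000 N.
σ₂ = P·E₂/ΣAE = 483000·72200/555500000 = 62.78 MPa.

62.8 MPa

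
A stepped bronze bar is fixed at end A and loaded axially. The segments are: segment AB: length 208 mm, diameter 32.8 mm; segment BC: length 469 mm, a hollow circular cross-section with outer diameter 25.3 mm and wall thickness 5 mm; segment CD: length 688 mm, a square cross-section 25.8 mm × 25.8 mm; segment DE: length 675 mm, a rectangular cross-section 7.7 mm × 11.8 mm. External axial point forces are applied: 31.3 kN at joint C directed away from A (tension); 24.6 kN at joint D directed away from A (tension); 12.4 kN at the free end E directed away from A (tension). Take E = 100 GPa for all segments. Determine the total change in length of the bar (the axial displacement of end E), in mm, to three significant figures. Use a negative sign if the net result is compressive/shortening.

Internal axial forces (sectioning from the free end, tension +): N_DE = 12.4 kN, N_CD = 37 kN, N_BC = 68.3 kN, N_AB = 68.3 kN.
A_AB = 845 mm².
A_BC = 318.9 mm².
A_CD = 665.6 mm².
A_DE = 90.86 mm².
δ_AB = 68300·208/(845·100000) = 0.1681 mm
δ_BC = 68300·469/(318.9·100000) = 1.005 mm
δ_CD = 37000·688/(665.6·100000) = 0.3824 mm
δ_DE = 12400·675/(90.86·100000) = 0.9212 mm
δ = Σδ_i = 2.476 mm.

2.48 mm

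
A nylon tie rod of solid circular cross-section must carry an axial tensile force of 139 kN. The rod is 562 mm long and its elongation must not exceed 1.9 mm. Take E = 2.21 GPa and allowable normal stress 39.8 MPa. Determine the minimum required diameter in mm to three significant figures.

154 mm

Required area A ≥ P/σ_allow = 139000/39.8 = 3492 mm².
For a solid circular section, d ≥ √(4A/π) = 66.68 mm.
Elongation limit: A ≥ PL/(Eδ_allow) = 139000·562/(2210·1.9) = 18600 mm² ⇒ d ≥ 153.9 mm.
The elongation limit governs.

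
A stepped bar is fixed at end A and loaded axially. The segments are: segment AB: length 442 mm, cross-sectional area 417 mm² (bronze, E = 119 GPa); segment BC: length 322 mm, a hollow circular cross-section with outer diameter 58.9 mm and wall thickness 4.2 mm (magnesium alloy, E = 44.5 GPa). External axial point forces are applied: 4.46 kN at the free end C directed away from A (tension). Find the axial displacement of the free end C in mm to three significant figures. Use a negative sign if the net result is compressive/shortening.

Internal axial forces (sectioning from the free end, tension +): N_BC = 4.46 kN, N_AB = 4.46 kN.
A_BC = 721.7 mm².
δ_AB = 4460·442/(417·119000) = 0.03973 mm
δ_BC = 4460·322/(721.7·44500) = 0.04471 mm
δ = Σδ_i = 0.08444 mm.

0.0844 mm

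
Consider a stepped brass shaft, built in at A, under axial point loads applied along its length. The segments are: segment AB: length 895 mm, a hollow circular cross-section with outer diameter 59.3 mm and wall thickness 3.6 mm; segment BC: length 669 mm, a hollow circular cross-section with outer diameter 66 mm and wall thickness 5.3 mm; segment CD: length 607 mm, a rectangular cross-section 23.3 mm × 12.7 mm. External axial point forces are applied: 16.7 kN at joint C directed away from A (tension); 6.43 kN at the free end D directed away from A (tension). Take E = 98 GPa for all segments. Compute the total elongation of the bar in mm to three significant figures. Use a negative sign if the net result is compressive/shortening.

0.626 mm

Internal axial forces (sectioning from the free end, tension +): N_CD = 6.43 kN, N_BC = 23.13 kN, N_AB = 23.13 kN.
A_AB = 630 mm².
A_BC = 1011 mm².
A_CD = 295.9 mm².
δ_AB = 23130·895/(630·98000) = 0.3353 mm
δ_BC = 23130·669/(1011·98000) = 0.1562 mm
δ_CD = 6430·607/(295.9·98000) = 0.1346 mm
δ = Σδ_i = 0.6261 mm.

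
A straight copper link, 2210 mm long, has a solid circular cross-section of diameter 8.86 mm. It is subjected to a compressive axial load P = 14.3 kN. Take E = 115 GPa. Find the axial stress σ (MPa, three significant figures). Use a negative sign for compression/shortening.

A = 61.65 mm².
σ = N/A = -14300/61.65 = -231.9 MPa.

-232 MPa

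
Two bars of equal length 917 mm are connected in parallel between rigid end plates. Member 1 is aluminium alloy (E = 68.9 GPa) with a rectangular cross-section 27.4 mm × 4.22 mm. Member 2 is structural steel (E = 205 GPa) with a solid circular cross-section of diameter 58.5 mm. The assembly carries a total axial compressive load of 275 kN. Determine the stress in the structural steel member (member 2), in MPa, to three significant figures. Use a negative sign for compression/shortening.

-101 MPa

A_1 = 115.6 mm².
A_2 = 2688 mm².
Equal strain + equilibrium ⇒ each member carries load in proportion to AE: A₁E₁ = 7967000 N, A₂E₂ = 551000000 N, ΣAE = 559000000 N.
σ₂ = P·E₂/ΣAE = -275000·205000/559000000 = -100.9 MPa.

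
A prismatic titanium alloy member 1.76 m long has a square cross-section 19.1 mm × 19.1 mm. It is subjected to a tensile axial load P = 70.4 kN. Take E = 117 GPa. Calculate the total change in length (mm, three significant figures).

2.90 mm

A = 364.8 mm².
δ_mech = NL/(AE) = 70400·1760/(364.8·117000) = 2.903 mm.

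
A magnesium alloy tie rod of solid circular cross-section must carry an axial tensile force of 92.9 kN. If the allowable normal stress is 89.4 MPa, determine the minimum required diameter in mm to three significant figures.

36.4 mm

Required area A ≥ P/σ_allow = 92900/89.4 = 1039 mm².
For a solid circular section, d ≥ √(4A/π) = 36.37 mm.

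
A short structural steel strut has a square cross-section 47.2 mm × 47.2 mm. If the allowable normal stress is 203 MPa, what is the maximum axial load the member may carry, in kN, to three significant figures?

452 kN

A = 2228 mm².
P_max = σ_allow · A = 203 · 2228 = 452300 N = 452.3 kN.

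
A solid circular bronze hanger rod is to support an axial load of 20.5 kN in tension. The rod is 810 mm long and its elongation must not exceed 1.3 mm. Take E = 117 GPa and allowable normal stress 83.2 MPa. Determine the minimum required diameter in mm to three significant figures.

Required area A ≥ P/σ_allow = 20500/83.2 = 246.4 mm².
For a solid circular section, d ≥ √(4A/π) = 17.71 mm.
Elongation limit: A ≥ PL/(Eδ_allow) = 20500·810/(117000·1.3) = 109.2 mm² ⇒ d ≥ 11.79 mm.
The stress limit governs.

17.7 mm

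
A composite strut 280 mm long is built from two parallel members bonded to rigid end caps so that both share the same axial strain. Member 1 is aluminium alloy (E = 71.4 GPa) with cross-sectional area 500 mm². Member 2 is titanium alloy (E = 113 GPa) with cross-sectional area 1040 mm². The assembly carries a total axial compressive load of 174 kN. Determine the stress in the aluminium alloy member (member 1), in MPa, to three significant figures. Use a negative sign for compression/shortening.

-81.1 MPa

Equal strain + equilibrium ⇒ each member carries load in proportion to AE: A₁E₁ = 35700000 N, A₂E₂ = 117500000 N, ΣAE = 153200000 N.
σ₁ = P·E₁/ΣAE = -174000·71400/153200000 = -81.08 MPa.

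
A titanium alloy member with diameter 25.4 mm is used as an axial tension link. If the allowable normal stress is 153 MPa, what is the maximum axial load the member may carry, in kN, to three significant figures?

77.5 kN

A = 506.7 mm².
P_max = σ_allow · A = 153 · 506.7 = 77530 N = 77.53 kN.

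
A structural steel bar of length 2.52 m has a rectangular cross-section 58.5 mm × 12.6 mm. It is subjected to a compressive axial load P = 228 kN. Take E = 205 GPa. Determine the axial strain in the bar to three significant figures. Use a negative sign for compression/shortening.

-0.00151

A = 737.1 mm².
σ = N/A = -309.3 MPa; ε = σ/E = -309.3/205000 = -1.509e-03.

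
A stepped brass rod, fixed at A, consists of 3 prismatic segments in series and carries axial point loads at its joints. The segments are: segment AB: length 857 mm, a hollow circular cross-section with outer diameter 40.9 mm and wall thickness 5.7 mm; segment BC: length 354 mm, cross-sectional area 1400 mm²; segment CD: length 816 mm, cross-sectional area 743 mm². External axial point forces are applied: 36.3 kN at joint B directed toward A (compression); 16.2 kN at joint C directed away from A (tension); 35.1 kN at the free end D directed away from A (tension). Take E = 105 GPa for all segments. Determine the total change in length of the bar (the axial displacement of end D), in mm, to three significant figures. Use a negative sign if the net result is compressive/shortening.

0.685 mm

Internal axial forces (sectioning from the free end, tension +): N_CD = 35.1 kN, N_BC = 51.3 kN, N_AB = 15 kN.
A_AB = 630.3 mm².
δ_AB = 15000·857/(630.3·105000) = 0.1942 mm
δ_BC = 51300·354/(1400·105000) = 0.1235 mm
δ_CD = 35100·816/(743·105000) = 0.3671 mm
δ = Σδ_i = 0.6849 mm.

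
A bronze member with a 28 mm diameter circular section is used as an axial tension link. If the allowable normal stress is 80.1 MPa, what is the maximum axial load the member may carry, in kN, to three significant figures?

A = 615.8 mm².
P_max = σ_allow · A = 80.1 · 615.8 = 49320 N = 49.32 kN.

49.3 kN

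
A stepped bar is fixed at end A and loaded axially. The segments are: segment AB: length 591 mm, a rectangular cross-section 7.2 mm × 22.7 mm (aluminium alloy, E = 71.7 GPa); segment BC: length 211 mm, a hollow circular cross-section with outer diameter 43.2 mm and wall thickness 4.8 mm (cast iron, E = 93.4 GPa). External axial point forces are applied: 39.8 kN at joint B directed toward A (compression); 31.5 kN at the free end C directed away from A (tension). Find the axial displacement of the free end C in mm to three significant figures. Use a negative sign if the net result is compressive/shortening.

-0.296 mm

Internal axial forces (sectioning from the free end, tension +): N_BC = 31.5 kN, N_AB = -8.3 kN.
A_AB = 163.4 mm².
A_BC = 579.1 mm².
δ_AB = -8300·591/(163.4·71700) = -0.4186 mm
δ_BC = 31500·211/(579.1·93400) = 0.1229 mm
δ = Σδ_i = -0.2957 mm.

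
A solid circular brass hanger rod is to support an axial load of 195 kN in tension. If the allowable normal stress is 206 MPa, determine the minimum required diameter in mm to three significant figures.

Required area A ≥ P/σ_allow = 195000/206 = 946.6 mm².
For a solid circular section, d ≥ √(4A/π) = 34.72 mm.

34.7 mm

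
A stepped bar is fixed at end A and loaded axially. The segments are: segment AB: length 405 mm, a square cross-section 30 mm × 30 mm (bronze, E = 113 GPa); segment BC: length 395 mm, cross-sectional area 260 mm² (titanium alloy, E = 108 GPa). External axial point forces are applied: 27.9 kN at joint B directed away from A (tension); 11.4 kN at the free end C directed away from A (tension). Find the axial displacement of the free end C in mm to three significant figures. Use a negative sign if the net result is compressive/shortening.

Internal axial forces (sectioning from the free end, tension +): N_BC = 11.4 kN, N_AB = 39.3 kN.
A_AB = 900 mm².
δ_AB = 39300·405/(900·113000) = 0.1565 mm
δ_BC = 11400·395/(260·108000) = 0.1604 mm
δ = Σδ_i = 0.3169 mm.

0.317 mm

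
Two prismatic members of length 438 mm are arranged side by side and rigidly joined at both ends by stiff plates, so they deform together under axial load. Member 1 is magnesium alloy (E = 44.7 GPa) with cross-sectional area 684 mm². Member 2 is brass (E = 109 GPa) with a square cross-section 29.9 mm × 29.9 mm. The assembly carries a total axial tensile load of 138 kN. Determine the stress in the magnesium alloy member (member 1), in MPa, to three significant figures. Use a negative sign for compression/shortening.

48.2 MPa

A_2 = 894 mm².
Equal strain + equilibrium ⇒ each member carries load in proportion to AE: A₁E₁ = 30570000 N, A₂E₂ = 97450000 N, ΣAE = 128000000 N.
σ₁ = P·E₁/ΣAE = 138000·44700/128000000 = 48.18 MPa.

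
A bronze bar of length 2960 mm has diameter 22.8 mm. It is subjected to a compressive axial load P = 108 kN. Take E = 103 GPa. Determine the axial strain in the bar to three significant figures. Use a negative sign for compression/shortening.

A = 408.3 mm².
σ = N/A = -264.5 MPa; ε = σ/E = -264.5/103000 = -2.568e-03.

-0.00257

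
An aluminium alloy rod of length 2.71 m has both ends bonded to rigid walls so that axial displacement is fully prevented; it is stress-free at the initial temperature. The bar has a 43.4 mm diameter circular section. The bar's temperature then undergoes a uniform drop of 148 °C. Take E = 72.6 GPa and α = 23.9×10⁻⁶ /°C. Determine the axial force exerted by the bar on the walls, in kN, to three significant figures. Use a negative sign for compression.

Free thermal expansion αLΔT = 23.9e-6 · 2710 · -148 = -9.586 mm.
The walls impose strain ε = −(-9.586)/2710 = 3.5372e-03; σ = Eε = 72600 · 3.5372e-03 = 256.8 MPa.
Wall reaction R = σ·A = 256.8·1479 = 379900 N = 379.9 kN.

380 kN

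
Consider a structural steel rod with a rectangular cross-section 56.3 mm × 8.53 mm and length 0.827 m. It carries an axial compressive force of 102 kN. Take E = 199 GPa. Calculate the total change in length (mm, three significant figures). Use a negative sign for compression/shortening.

A = 480.2 mm².
δ_mech = NL/(AE) = -102000·827/(480.2·199000) = -0.8827 mm.

-0.883 mm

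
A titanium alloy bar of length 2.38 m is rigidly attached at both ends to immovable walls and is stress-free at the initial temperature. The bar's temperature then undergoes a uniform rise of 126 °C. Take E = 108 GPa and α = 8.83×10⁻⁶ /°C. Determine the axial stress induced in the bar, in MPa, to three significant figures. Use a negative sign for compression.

Free thermal expansion αLΔT = 8.83e-6 · 2380 · 126 = 2.648 mm.
The walls impose strain ε = −(2.648)/2380 = -1.1126e-03; σ = Eε = 108000 · -1.1126e-03 = -120.2 MPa.

-120 MPa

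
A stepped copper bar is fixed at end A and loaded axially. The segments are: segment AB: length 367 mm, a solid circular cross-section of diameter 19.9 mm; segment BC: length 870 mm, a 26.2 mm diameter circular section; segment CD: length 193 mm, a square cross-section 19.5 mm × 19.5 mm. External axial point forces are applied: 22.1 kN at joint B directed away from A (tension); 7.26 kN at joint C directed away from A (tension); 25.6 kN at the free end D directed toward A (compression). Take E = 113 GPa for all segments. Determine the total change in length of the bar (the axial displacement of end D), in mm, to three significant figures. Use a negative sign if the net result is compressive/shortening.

-0.338 mm

Internal axial forces (sectioning from the free end, tension +): N_CD = -25.6 kN, N_BC = -18.34 kN, N_AB = 3.76 kN.
A_AB = 311 mm².
A_BC = 539.1 mm².
A_CD = 380.2 mm².
δ_AB = 3760·367/(311·113000) = 0.03926 mm
δ_BC = -18340·870/(539.1·113000) = -0.2619 mm
δ_CD = -25600·193/(380.2·113000) = -0.115 mm
δ = Σδ_i = -0.3376 mm.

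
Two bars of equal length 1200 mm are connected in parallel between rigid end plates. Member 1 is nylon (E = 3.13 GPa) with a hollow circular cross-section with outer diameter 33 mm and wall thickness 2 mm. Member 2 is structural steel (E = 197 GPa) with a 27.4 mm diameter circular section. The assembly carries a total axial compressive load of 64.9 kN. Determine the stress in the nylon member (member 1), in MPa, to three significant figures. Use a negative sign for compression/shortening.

A_1 = 194.8 mm².
A_2 = 589.6 mm².
Equal strain + equilibrium ⇒ each member carries load in proportion to AE: A₁E₁ = 609700 N, A₂E₂ = 116200000 N, ΣAE = 116800000 N.
σ₁ = P·E₁/ΣAE = -64900·3130/116800000 = -1.74 MPa.

-1.74 MPa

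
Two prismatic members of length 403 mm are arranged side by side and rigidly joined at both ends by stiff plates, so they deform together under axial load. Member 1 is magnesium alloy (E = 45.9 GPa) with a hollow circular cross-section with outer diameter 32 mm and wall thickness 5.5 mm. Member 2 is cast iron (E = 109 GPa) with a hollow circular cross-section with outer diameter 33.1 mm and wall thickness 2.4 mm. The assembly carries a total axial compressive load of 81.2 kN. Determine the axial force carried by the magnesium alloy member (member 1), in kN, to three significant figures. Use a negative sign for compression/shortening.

A_1 = 457.9 mm².
A_2 = 231.5 mm².
Equal strain + equilibrium ⇒ each member carries load in proportion to AE: A₁E₁ = 21020000 N, A₂E₂ = 25230000 N, ΣAE = 46250000 N.
F₁ = P·A₁E₁/ΣAE = -81200·21020000/46250000 = -36900 N.

-36.9 kN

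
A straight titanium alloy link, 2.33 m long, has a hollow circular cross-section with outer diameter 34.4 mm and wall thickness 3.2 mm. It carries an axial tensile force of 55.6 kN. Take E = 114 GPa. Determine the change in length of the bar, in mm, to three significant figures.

A = 313.7 mm².
δ_mech = NL/(AE) = 55600·2330/(313.7·114000) = 3.623 mm.

3.62 mm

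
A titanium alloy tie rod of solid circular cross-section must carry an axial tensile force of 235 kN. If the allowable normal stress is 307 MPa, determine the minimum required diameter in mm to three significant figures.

31.2 mm

Required area A ≥ P/σ_allow = 235000/307 = 765.5 mm².
For a solid circular section, d ≥ √(4A/π) = 31.22 mm.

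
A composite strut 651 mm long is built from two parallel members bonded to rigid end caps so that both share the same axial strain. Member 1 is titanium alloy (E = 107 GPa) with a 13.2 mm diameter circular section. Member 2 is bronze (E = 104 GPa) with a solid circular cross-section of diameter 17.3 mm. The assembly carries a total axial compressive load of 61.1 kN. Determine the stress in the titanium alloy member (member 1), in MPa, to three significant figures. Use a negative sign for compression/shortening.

A_1 = 136.8 mm².
A_2 = 235.1 mm².
Equal strain + equilibrium ⇒ each member carries load in proportion to AE: A₁E₁ = 14640000 N, A₂E₂ = 24450000 N, ΣAE = 39090000 N.
σ₁ = P·E₁/ΣAE = -61100·107000/39090000 = -167.3 MPa.

-167 MPa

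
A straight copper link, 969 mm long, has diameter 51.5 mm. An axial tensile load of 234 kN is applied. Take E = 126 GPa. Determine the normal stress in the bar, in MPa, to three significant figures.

112 MPa

A = 2083 mm².
σ = N/A = 234000/2083 = 112.3 MPa.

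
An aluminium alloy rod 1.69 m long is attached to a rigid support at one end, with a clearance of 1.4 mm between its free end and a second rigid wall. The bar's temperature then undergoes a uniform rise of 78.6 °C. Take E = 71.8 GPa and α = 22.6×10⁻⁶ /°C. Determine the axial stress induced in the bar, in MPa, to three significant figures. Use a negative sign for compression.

-68.1 MPa

Free thermal expansion αLΔT = 22.6e-6 · 1690 · 78.6 = 3.002 mm.
The walls engage after the gap closes; constrained expansion = 3.002 − 1.4 = 1.602 mm.
The walls impose strain ε = −(1.602)/1690 = -9.4796e-04; σ = Eε = 71800 · -9.4796e-04 = -68.06 MPa.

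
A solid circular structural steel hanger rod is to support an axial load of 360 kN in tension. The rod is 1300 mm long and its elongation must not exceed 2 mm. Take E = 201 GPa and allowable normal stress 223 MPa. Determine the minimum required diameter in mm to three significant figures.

Required area A ≥ P/σ_allow = 360000/223 = 1614 mm².
For a solid circular section, d ≥ √(4A/π) = 45.34 mm.
Elongation limit: A ≥ PL/(Eδ_allow) = 360000·1300/(201000·2) = 1164 mm² ⇒ d ≥ 38.5 mm.
The stress limit governs.

45.3 mm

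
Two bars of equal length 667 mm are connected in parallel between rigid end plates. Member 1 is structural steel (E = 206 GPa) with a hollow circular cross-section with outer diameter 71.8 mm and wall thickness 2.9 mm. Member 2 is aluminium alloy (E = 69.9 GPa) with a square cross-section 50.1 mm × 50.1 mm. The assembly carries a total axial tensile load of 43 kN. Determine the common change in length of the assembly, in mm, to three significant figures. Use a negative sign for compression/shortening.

0.0941 mm

A_1 = 627.7 mm².
A_2 = 2510 mm².
Equal strain + equilibrium ⇒ each member carries load in proportion to AE: A₁E₁ = 129300000 N, A₂E₂ = 175400000 N, ΣAE = 304800000 N.
δ = PL/ΣAE = 43000·667/304800000 = 0.09411 mm.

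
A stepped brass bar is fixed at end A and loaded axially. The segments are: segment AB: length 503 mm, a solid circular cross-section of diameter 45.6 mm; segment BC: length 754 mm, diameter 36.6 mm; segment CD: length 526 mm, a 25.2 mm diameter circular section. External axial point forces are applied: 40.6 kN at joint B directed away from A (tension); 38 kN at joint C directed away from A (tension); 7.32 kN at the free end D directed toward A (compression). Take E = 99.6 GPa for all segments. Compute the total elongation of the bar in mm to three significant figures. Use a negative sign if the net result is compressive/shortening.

Internal axial forces (sectioning from the free end, tension +): N_CD = -7.32 kN, N_BC = 30.68 kN, N_AB = 71.28 kN.
A_AB = 1633 mm².
A_BC = 1052 mm².
A_CD = 498.8 mm².
δ_AB = 71280·503/(1633·99600) = 0.2204 mm
δ_BC = 30680·754/(1052·99600) = 0.2208 mm
δ_CD = -7320·526/(498.8·99600) = -0.07751 mm
δ = Σδ_i = 0.3637 mm.

0.364 mm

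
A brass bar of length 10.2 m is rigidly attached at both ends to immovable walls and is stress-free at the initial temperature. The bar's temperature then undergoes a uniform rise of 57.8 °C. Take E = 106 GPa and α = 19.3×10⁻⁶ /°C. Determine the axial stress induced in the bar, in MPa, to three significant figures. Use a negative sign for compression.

Free thermal expansion αLΔT = 19.3e-6 · 10200 · 57.8 = 11.38 mm.
The walls impose strain ε = −(11.38)/10200 = -1.1155e-03; σ = Eε = 106000 · -1.1155e-03 = -118.2 MPa.

-118 MPa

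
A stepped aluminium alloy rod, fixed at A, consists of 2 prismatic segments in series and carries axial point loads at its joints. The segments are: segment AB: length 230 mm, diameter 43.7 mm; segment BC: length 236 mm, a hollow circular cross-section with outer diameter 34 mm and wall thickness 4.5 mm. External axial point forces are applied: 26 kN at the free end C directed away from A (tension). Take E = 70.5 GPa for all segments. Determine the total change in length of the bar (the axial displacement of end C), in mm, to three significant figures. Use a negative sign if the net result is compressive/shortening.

0.265 mm

Internal axial forces (sectioning from the free end, tension +): N_BC = 26 kN, N_AB = 26 kN.
A_AB = 1500 mm².
A_BC = 417 mm².
δ_AB = 26000·230/(1500·70500) = 0.05655 mm
δ_BC = 26000·236/(417·70500) = 0.2087 mm
δ = Σδ_i = 0.2652 mm.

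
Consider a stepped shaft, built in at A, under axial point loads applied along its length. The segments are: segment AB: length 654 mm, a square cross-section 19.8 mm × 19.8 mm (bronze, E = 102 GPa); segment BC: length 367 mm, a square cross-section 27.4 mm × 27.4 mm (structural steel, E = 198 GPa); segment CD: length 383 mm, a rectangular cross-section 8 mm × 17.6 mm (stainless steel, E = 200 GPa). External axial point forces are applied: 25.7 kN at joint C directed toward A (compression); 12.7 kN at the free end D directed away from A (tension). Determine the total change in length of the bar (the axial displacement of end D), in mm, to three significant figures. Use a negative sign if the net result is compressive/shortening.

-0.0720 mm

Internal axial forces (sectioning from the free end, tension +): N_CD = 12.7 kN, N_BC = -13 kN, N_AB = -13 kN.
A_AB = 392 mm².
A_BC = 750.8 mm².
A_CD = 140.8 mm².
δ_AB = -13000·654/(392·102000) = -0.2126 mm
δ_BC = -13000·367/(750.8·198000) = -0.0321 mm
δ_CD = 12700·383/(140.8·200000) = 0.1727 mm
δ = Σδ_i = -0.07198 mm.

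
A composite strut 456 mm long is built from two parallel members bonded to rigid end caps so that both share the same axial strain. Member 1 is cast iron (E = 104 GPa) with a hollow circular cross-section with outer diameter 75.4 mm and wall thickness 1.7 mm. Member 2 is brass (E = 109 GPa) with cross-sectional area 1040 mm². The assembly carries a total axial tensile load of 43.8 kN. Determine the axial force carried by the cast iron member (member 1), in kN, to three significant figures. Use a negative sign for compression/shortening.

11.6 kN

A_1 = 393.6 mm².
Equal strain + equilibrium ⇒ each member carries load in proportion to AE: A₁E₁ = 40940000 N, A₂E₂ = 113400000 N, ΣAE = 154300000 N.
F₁ = P·A₁E₁/ΣAE = 43800·40940000/154300000 = 11620 N.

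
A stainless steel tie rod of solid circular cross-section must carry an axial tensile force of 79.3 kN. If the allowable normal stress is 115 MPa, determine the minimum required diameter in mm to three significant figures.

29.6 mm

Required area A ≥ P/σ_allow = 79300/115 = 689.6 mm².
For a solid circular section, d ≥ √(4A/π) = 29.63 mm.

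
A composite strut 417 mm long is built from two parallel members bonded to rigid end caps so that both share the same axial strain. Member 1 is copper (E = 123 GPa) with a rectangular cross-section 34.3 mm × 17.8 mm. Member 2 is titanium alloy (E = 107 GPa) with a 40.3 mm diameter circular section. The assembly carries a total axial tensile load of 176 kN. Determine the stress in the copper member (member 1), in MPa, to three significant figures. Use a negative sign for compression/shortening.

A_1 = 610.5 mm².
A_2 = 1276 mm².
Equal strain + equilibrium ⇒ each member carries load in proportion to AE: A₁E₁ = 75100000 N, A₂E₂ = 136500000 N, ΣAE = 211600000 N.
σ₁ = P·E₁/ΣAE = 176000·123000/211600000 = 102.3 MPa.

102 MPa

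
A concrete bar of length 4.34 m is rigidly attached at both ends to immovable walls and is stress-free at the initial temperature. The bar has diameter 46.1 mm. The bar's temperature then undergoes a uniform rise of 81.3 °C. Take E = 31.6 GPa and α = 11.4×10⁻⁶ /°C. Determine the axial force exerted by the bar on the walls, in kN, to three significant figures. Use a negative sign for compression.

Free thermal expansion αLΔT = 11.4e-6 · 4340 · 81.3 = 4.022 mm.
The walls impose strain ε = −(4.022)/4340 = -9.2682e-04; σ = Eε = 31600 · -9.2682e-04 = -29.29 MPa.
Wall reaction R = σ·A = -29.29·1669 = -48880 N = -48.88 kN.

-48.9 kN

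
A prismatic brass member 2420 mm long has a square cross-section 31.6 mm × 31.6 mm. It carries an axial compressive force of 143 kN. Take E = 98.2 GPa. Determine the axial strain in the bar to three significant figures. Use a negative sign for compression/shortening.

A = 998.6 mm².
σ = N/A = -143.2 MPa; ε = σ/E = -143.2/98200 = -1.458e-03.

-0.00146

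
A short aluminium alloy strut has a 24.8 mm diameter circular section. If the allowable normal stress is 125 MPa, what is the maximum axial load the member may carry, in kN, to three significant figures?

A = 483.1 mm².
P_max = σ_allow · A = 125 · 483.1 = 60380 N = 60.38 kN.

60.4 kN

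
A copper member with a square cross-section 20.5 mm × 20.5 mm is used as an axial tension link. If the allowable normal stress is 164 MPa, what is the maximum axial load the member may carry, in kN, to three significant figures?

68.9 kN

A = 420.2 mm².
P_max = σ_allow · A = 164 · 420.2 = 68920 N = 68.92 kN.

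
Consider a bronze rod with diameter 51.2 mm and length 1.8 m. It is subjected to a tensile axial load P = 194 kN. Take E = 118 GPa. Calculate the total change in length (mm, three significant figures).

1.44 mm

A = 2059 mm².
δ_mech = NL/(AE) = 194000·1800/(2059·118000) = 1.437 mm.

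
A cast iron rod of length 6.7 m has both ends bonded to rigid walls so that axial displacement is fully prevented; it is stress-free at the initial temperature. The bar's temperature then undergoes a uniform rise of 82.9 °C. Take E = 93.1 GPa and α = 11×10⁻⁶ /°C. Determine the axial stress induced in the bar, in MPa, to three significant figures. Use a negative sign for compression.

Free thermal expansion αLΔT = 11e-6 · 6700 · 82.9 = 6.11 mm.
The walls impose strain ε = −(6.11)/6700 = -9.1190e-04; σ = Eε = 93100 · -9.1190e-04 = -84.9 MPa.

-84.9 MPa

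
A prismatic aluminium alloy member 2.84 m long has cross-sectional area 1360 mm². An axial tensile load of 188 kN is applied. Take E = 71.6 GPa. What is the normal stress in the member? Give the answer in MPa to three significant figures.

138 MPa

σ = N/A = 188000/1360 = 138.2 MPa.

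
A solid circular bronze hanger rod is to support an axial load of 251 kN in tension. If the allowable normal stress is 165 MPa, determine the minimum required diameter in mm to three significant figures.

44.0 mm

Required area A ≥ P/σ_allow = 251000/165 = 1521 mm².
For a solid circular section, d ≥ √(4A/π) = 44.01 mm.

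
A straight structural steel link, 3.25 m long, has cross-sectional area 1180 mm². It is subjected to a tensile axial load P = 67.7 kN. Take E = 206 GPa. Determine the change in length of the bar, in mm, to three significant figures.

0.905 mm

δ_mech = NL/(AE) = 67700·3250/(1180·206000) = 0.9052 mm.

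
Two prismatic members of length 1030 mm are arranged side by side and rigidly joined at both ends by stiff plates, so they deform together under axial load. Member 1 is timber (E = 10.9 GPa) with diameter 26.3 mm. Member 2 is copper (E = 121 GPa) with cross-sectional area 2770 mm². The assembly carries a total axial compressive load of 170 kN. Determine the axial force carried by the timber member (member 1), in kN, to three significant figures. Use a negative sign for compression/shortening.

A_1 = 543.3 mm².
Equal strain + equilibrium ⇒ each member carries load in proportion to AE: A₁E₁ = 5921000 N, A₂E₂ = 335200000 N, ΣAE = 341100000 N.
F₁ = P·A₁E₁/ΣAE = -170000·5921000/341100000 = -2951 N.

-2.95 kN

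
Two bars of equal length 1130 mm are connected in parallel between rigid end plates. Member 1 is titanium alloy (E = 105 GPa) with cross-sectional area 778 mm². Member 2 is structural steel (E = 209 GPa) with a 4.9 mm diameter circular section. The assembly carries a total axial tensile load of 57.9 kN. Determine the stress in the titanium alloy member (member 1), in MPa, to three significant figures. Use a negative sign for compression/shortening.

71.0 MPa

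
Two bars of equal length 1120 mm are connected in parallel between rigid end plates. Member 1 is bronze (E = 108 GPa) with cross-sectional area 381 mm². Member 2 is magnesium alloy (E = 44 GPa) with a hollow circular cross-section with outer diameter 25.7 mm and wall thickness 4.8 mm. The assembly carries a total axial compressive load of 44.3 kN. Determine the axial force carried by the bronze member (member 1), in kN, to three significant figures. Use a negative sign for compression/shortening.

-33.1 kN

A_2 = 315.2 mm².
Equal strain + equilibrium ⇒ each member carries load in proportion to AE: A₁E₁ = 41150000 N, A₂E₂ = 13870000 N, ΣAE = 55020000 N.
F₁ = P·A₁E₁/ΣAE = -44300·41150000/55020000 = -33130 N.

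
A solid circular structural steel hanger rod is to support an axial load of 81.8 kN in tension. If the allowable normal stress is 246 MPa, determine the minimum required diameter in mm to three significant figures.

Required area A ≥ P/σ_allow = 81800/246 = 332.5 mm².
For a solid circular section, d ≥ √(4A/π) = 20.58 mm.

20.6 mm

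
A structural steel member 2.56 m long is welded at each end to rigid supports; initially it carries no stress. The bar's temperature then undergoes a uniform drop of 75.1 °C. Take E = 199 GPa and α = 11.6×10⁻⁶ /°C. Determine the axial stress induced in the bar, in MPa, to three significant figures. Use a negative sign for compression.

Free thermal expansion αLΔT = 11.6e-6 · 2560 · -75.1 = -2.23 mm.
The walls impose strain ε = −(-2.23)/2560 = 8.7116e-04; σ = Eε = 199000 · 8.7116e-04 = 173.4 MPa.

173 MPa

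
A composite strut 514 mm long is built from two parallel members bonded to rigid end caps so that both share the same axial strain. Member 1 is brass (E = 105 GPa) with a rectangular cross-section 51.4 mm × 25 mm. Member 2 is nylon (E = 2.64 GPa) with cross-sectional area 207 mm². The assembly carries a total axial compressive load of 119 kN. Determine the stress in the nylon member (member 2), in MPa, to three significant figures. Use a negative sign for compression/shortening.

A_1 = 1285 mm².
Equal strain + equilibrium ⇒ each member carries load in proportion to AE: A₁E₁ = 134900000 N, A₂E₂ = 546500 N, ΣAE = 135500000 N.
σ₂ = P·E₂/ΣAE = -119000·2640/135500000 = -2.319 MPa.

-2.32 MPa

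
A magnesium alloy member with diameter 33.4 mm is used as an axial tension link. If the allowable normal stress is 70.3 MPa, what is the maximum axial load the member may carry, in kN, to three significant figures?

61.6 kN

A = 876.2 mm².
P_max = σ_allow · A = 70.3 · 876.2 = 61590 N = 61.59 kN.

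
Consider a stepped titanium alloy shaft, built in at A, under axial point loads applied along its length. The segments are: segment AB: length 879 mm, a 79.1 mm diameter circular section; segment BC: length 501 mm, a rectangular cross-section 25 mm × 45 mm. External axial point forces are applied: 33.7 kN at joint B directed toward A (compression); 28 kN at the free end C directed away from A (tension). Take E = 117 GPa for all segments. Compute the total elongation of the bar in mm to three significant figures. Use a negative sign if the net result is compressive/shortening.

0.0979 mm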